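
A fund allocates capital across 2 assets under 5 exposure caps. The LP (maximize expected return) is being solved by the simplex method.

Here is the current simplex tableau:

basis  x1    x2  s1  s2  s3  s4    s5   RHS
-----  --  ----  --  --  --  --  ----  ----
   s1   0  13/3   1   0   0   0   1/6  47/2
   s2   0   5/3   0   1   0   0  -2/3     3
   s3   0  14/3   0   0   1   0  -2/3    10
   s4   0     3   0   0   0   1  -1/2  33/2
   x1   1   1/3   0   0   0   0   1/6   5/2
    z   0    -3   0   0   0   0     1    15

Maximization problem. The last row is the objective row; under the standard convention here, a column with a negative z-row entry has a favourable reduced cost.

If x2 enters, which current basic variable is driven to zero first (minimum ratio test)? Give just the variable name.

s2

Ratios: row 1 (s1): (47/2)/(13/3) = 141/26; row 2 (s2): 3/(5/3) = 9/5; row 3 (s3): 10/(14/3) = 15/7; row 4 (s4): (33/2)/3 = 11/2; row 5 (x1): (5/2)/(1/3) = 15/2.
Minimum ratio 9/5 is in the s2 row, so s2 leaves.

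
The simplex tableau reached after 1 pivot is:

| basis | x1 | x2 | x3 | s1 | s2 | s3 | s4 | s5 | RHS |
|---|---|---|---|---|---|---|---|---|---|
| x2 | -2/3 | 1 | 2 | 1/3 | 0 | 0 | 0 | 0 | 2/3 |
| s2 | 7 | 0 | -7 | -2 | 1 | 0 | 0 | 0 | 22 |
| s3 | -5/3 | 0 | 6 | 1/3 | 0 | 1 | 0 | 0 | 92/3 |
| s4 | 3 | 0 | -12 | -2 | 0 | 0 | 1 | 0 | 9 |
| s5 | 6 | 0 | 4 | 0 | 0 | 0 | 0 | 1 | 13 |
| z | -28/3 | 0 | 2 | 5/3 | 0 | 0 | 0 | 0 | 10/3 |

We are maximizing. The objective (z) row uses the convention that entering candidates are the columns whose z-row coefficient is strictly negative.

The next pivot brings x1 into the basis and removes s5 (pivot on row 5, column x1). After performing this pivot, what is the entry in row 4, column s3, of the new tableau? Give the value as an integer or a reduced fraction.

Pivot element is row 5, column x1: 6.
Normalize row 5: new (row 5, s3) = 0/6 = 0.
row 4 ← row 4 − 3·(new row 5): 0 − 3·0 = 0.

0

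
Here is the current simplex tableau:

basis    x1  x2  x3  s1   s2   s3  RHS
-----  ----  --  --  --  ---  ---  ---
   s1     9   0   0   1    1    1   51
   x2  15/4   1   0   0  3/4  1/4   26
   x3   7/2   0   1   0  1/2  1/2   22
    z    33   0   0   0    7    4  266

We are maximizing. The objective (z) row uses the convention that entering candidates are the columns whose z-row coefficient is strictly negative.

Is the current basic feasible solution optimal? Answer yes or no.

No objective-row coefficient is strictly negative, so no entering variable exists; the tableau is optimal.

yes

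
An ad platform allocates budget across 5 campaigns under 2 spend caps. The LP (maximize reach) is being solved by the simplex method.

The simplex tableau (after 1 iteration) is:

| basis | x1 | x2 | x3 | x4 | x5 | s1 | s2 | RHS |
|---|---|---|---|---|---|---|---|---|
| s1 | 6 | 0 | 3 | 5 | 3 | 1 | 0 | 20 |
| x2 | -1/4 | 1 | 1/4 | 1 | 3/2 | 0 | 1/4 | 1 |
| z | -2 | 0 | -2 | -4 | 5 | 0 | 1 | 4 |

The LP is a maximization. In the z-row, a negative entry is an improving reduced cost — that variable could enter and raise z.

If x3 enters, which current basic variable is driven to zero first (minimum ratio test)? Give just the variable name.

Ratios: row 1 (s1): 20/3 = 20/3; row 2 (x2): 1/(1/4) = 4.
Minimum ratio 4 is in the x2 row, so x2 leaves.

x2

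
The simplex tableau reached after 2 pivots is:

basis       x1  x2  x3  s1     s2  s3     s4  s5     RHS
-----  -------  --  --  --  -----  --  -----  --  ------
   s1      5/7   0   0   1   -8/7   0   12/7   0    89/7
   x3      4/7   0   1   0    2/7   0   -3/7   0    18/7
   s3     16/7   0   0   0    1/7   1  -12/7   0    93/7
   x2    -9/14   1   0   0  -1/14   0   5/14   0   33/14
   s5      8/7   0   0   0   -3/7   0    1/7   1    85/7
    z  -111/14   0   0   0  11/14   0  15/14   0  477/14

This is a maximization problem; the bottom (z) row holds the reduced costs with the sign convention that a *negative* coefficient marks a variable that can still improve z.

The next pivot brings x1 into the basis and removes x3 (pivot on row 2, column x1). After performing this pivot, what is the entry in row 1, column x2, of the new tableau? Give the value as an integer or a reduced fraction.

0

Pivot element is row 2, column x1: 4/7.
Normalize row 2: new (row 2, x2) = 0/(4/7) = 0.
row 1 ← row 1 − (5/7)·(new row 2): 0 − (5/7)·0 = 0.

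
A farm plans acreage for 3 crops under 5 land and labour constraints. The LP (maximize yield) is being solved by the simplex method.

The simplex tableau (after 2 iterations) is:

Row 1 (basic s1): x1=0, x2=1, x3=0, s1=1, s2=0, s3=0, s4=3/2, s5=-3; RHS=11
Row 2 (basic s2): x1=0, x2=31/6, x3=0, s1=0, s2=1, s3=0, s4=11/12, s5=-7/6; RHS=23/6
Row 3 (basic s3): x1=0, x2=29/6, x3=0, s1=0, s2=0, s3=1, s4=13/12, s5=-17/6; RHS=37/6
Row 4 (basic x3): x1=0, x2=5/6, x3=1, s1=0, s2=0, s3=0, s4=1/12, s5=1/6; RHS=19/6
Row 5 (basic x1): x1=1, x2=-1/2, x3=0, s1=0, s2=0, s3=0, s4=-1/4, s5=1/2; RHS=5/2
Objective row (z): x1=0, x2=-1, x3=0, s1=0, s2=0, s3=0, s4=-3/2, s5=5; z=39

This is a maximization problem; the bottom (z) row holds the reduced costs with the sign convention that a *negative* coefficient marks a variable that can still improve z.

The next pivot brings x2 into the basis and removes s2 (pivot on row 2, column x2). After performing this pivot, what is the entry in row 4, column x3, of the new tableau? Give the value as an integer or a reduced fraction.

Pivot element is row 2, column x2: 31/6.
Normalize row 2: new (row 2, x3) = 0/(31/6) = 0.
row 4 ← row 4 − (5/6)·(new row 2): 1 − (5/6)·0 = 1.

1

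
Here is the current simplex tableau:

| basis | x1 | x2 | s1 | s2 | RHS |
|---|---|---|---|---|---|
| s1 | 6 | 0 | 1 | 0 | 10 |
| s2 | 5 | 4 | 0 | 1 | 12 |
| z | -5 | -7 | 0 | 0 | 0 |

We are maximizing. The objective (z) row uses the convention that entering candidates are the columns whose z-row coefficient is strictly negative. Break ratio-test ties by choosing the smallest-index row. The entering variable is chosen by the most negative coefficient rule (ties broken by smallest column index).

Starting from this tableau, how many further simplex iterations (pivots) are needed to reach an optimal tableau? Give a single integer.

1

pivot: x2 in, s2 out → z = 21
No improving column remains; optimal.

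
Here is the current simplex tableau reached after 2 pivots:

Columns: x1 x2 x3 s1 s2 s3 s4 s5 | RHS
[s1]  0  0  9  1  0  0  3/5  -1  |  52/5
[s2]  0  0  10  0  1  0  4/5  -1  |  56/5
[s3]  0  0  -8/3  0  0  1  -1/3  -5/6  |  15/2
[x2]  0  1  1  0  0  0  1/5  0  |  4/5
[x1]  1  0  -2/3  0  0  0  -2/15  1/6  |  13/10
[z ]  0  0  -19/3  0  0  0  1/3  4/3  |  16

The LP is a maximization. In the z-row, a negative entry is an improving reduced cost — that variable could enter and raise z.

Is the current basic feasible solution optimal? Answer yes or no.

no

Column x3 has objective-row coefficient -19/3, which is negative; an improving pivot exists, so not yet optimal.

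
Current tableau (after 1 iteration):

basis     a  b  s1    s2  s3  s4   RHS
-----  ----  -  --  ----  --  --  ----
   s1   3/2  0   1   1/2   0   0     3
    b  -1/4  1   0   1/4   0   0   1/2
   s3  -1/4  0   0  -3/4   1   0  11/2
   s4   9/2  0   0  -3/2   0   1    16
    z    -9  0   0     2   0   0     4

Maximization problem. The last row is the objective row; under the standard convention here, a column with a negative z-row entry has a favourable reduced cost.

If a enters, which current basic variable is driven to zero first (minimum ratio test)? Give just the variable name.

Ratios: row 1 (s1): 3/(3/2) = 2; row 2 (b): entry -1/4 ≤ 0, skip; row 3 (s3): entry -1/4 ≤ 0, skip; row 4 (s4): 16/(9/2) = 32/9.
Minimum ratio 2 is in the s1 row, so s1 leaves.

s1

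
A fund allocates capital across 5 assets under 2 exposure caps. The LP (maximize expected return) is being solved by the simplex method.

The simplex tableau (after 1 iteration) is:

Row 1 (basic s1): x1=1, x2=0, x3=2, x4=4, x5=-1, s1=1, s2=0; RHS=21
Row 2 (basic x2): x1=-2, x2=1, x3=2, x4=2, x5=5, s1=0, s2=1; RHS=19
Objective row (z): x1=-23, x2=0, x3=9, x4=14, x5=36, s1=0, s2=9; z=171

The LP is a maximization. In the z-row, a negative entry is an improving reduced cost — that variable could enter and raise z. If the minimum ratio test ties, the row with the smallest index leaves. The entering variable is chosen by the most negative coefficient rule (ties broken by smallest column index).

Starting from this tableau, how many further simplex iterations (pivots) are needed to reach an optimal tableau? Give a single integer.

1

pivot: x1 in, s1 out → z = 654
No improving column remains; optimal.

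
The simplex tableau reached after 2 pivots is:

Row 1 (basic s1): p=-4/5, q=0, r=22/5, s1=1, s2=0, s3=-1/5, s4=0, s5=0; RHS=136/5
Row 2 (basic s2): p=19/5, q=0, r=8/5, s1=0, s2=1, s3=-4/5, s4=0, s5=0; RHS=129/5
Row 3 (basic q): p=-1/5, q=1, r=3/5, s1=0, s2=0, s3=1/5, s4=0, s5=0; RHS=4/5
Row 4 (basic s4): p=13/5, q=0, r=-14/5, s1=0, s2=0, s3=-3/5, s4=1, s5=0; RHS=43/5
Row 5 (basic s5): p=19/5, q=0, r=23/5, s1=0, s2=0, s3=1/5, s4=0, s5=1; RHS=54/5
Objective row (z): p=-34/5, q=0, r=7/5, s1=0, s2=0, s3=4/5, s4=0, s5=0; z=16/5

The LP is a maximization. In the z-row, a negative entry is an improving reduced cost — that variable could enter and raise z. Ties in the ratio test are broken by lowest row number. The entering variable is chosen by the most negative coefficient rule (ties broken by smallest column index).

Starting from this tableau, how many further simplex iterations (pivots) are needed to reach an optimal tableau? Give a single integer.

pivot: p in, s5 out → z = 428/19
No improving column remains; optimal.

1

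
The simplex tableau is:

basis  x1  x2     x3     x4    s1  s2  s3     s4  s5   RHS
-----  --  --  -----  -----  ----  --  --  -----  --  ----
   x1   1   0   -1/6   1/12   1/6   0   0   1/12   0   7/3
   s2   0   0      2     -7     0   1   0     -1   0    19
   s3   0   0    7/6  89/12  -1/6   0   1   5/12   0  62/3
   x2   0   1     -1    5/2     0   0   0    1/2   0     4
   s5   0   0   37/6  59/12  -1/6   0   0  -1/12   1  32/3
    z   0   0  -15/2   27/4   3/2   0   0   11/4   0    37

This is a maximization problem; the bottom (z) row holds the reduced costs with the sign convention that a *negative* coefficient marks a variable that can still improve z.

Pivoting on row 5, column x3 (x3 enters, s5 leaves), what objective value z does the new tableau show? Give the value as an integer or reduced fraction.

Minimum ratio for x3: (32/3)/(37/6) = 64/37.
z changes by −(z-row coeff of x3)·ratio = −(-15/2)·(64/37) = 480/37.
New z = 37 + (480/37) = 1849/37.

1849/37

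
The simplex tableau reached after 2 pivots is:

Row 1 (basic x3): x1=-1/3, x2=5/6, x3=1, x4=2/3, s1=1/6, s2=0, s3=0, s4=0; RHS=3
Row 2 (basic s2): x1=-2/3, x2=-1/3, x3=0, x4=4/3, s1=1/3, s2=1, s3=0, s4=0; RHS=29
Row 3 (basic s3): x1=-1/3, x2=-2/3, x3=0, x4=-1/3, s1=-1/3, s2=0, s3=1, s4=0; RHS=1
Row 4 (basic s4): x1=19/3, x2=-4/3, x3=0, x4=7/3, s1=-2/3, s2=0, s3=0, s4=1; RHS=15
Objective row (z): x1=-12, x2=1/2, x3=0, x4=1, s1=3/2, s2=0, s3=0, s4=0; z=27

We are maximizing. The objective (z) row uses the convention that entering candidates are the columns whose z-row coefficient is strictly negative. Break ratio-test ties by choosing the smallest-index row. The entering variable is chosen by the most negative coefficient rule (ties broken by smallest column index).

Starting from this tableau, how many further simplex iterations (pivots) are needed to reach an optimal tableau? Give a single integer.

2

pivot: x1 in, s4 out → z = 1053/19
pivot: x2 in, x3 out → z = 1899/29
No improving column remains; optimal.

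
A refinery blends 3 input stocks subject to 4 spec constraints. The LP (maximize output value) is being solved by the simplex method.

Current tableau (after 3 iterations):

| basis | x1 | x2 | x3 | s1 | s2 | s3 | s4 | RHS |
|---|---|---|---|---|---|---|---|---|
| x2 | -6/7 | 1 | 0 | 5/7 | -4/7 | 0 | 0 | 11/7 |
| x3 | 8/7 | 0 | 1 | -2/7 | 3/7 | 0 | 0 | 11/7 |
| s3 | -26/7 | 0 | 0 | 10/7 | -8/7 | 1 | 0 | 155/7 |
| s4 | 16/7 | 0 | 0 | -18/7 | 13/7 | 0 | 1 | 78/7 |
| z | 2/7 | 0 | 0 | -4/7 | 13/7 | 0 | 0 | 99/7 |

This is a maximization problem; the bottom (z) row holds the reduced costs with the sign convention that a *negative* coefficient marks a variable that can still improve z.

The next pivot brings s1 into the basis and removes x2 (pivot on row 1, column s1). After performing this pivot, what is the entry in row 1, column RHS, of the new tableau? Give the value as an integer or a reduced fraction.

Pivot element is row 1, column s1: 5/7.
Normalize row 1: new (row 1, RHS) = (11/7)/(5/7) = 11/5.
Row 1 is the pivot row, so the entry is 11/5.

11/5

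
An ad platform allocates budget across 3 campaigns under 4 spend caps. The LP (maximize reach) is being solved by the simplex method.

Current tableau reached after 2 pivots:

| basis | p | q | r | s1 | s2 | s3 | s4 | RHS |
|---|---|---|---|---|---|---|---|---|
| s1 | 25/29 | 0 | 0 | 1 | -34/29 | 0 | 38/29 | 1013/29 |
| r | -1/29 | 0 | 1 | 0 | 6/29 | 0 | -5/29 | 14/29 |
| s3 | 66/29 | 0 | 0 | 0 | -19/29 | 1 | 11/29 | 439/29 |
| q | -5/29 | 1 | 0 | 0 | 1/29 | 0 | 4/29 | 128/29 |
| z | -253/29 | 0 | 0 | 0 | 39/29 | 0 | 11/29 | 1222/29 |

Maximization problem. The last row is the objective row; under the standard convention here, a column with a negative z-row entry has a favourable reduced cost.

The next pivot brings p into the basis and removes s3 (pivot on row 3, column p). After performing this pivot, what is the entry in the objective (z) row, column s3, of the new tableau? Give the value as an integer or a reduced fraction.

23/6

Pivot element is row 3, column p: 66/29.
Normalize row 3: new (row 3, s3) = 1/(66/29) = 29/66.
z-row ← z-row − (-253/29)·(new row 3): 0 − (-253/29)·(29/66) = 23/6.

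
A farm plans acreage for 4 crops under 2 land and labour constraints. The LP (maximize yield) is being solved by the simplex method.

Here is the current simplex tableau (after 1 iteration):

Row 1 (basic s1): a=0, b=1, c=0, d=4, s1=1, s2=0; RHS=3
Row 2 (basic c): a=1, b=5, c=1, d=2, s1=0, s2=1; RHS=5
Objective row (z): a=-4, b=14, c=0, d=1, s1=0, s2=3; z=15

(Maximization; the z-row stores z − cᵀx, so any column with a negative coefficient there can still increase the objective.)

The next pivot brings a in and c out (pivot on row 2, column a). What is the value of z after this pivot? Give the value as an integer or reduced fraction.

Minimum ratio for a: 5/1 = 5.
z changes by −(z-row coeff of a)·ratio = −(-4)·5 = 20.
New z = 15 + 20 = 35.

35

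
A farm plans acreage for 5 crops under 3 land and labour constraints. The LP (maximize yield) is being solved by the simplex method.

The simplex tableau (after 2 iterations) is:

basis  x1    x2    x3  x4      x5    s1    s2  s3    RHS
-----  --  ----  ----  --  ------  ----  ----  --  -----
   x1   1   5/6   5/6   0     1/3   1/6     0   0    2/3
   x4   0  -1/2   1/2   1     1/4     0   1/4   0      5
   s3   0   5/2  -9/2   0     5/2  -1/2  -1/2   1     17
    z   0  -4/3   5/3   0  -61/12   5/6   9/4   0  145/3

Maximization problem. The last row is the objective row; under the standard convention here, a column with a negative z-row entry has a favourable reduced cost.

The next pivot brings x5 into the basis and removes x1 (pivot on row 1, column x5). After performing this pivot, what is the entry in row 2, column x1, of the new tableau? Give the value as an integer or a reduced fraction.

Pivot element is row 1, column x5: 1/3.
Normalize row 1: new (row 1, x1) = 1/(1/3) = 3.
row 2 ← row 2 − (1/4)·(new row 1): 0 − (1/4)·3 = -3/4.

-3/4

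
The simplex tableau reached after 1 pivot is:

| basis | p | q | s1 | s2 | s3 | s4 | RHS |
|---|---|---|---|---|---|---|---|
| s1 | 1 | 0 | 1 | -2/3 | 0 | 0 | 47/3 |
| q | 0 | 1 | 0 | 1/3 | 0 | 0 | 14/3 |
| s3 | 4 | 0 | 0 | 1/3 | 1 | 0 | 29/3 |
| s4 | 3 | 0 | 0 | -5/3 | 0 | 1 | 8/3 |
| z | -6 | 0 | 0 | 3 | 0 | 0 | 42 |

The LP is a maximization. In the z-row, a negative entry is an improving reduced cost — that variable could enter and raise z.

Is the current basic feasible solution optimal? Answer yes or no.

no

Column p has objective-row coefficient -6, which is negative; an improving pivot exists, so not yet optimal.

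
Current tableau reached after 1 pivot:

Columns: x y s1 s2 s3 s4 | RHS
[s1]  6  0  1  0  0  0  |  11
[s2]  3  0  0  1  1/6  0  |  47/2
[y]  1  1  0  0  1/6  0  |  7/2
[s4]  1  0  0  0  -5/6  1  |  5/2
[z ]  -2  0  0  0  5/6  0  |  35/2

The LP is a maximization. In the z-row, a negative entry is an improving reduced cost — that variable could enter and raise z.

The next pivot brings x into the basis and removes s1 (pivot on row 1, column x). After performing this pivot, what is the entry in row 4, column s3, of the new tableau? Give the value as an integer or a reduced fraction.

Pivot element is row 1, column x: 6.
Normalize row 1: new (row 1, s3) = 0/6 = 0.
row 4 ← row 4 − 1·(new row 1): -5/6 − 1·0 = -5/6.

-5/6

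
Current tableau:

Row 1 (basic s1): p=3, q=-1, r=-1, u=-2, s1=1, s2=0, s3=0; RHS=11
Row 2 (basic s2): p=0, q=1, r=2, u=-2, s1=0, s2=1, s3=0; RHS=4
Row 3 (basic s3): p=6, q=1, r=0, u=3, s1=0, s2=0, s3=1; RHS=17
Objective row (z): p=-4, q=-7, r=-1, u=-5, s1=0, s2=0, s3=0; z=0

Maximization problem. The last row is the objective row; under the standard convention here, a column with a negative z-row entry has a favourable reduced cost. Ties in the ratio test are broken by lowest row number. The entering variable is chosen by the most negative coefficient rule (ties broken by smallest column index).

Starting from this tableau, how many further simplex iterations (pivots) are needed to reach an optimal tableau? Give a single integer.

pivot: q in, s2 out → z = 28
pivot: u in, s3 out → z = 387/5
No improving column remains; optimal.

2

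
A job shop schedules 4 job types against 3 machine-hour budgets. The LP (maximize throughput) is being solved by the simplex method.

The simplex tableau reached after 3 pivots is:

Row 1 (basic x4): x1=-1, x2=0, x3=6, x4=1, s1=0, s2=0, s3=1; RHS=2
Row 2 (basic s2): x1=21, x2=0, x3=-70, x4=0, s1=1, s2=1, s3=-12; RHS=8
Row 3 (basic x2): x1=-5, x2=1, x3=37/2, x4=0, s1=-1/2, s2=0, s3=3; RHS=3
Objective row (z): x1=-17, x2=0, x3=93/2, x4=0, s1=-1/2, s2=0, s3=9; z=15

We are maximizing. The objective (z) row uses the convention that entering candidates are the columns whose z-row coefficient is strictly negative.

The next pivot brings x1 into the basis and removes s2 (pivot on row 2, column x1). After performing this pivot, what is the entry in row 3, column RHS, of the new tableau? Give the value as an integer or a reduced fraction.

103/21

Pivot element is row 2, column x1: 21.
Normalize row 2: new (row 2, RHS) = 8/21 = 8/21.
row 3 ← row 3 − (-5)·(new row 2): 3 − (-5)·(8/21) = 103/21.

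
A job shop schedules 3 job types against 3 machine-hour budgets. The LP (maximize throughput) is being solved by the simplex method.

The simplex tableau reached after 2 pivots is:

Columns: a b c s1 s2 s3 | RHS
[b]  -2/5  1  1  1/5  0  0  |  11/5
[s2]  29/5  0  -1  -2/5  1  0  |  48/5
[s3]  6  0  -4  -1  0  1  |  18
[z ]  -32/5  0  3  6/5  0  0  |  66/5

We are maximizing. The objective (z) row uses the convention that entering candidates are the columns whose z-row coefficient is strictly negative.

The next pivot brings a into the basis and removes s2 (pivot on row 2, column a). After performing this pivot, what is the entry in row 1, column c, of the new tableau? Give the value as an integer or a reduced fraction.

27/29

Pivot element is row 2, column a: 29/5.
Normalize row 2: new (row 2, c) = (-1)/(29/5) = -5/29.
row 1 ← row 1 − (-2/5)·(new row 2): 1 − (-2/5)·(-5/29) = 27/29.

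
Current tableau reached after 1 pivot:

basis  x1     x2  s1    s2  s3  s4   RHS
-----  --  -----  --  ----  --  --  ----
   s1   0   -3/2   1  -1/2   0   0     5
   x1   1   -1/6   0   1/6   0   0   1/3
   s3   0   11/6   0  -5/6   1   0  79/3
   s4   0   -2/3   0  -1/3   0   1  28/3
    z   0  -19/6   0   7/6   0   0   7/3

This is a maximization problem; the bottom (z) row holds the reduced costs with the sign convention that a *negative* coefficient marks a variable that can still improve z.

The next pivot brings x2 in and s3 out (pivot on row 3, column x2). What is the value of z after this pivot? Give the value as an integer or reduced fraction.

526/11

Minimum ratio for x2: (79/3)/(11/6) = 158/11.
z changes by −(z-row coeff of x2)·ratio = −(-19/6)·(158/11) = 1501/33.
New z = 7/3 + (1501/33) = 526/11.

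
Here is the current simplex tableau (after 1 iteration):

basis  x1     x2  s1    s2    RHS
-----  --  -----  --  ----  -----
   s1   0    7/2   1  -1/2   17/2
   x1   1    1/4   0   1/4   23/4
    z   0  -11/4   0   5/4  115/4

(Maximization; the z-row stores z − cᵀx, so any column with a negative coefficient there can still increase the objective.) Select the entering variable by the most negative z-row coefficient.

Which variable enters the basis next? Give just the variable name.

x2

Objective-row coefficients: x1: 0, x2: -11/4, s1: 0, s2: 5/4.
The most negative is -11/4 in column x2, so x2 enters.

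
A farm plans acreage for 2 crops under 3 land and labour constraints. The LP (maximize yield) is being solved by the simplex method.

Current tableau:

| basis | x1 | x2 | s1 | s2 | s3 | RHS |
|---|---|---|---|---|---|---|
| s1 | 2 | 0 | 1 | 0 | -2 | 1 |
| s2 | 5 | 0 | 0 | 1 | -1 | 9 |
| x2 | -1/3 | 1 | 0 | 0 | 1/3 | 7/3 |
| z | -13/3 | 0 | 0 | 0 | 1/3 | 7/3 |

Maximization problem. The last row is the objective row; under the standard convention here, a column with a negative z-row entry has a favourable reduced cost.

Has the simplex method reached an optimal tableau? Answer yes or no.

Column x1 has objective-row coefficient -13/3, which is negative; an improving pivot exists, so not yet optimal.

no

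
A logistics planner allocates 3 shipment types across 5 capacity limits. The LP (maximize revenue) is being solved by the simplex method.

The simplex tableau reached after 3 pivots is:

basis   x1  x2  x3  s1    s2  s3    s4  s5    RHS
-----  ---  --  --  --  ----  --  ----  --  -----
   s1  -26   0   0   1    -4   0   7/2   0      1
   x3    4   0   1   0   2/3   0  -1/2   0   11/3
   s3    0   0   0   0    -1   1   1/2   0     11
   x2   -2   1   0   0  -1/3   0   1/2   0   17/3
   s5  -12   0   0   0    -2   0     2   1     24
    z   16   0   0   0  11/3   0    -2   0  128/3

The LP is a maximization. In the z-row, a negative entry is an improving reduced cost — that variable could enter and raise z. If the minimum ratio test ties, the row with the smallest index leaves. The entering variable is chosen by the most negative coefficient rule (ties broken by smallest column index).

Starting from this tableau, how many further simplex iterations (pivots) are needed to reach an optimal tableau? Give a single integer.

1

pivot: s4 in, s1 out → z = 908/21
No improving column remains; optimal.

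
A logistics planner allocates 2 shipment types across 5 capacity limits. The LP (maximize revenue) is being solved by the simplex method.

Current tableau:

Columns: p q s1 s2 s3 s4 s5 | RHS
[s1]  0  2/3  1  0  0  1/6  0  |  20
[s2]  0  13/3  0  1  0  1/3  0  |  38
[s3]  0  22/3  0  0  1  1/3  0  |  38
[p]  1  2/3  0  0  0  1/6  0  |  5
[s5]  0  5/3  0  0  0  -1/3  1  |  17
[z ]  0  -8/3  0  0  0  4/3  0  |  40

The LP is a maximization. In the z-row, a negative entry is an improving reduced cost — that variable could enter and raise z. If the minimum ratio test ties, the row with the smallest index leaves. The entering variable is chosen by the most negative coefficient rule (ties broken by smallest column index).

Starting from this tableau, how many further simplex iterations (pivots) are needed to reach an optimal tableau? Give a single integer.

1

pivot: q in, s3 out → z = 592/11
No improving column remains; optimal.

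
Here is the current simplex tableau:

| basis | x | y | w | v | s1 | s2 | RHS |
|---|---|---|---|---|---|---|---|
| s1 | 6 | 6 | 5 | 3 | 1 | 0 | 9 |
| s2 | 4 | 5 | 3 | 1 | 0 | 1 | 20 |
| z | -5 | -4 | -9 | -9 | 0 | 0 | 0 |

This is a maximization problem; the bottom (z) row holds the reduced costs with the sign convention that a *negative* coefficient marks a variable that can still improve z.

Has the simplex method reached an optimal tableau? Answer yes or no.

Column x has objective-row coefficient -5, which is negative; an improving pivot exists, so not yet optimal.

no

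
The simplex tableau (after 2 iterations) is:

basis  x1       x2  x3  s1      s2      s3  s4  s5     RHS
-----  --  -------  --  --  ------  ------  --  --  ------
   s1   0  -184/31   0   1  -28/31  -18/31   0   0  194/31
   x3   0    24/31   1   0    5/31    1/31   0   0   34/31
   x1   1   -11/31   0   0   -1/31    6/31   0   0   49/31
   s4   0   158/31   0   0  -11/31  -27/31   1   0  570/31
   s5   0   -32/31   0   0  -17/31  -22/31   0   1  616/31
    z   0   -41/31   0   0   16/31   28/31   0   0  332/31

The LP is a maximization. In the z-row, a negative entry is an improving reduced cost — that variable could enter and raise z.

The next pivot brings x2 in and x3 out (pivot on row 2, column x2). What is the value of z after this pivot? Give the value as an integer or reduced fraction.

151/12

Minimum ratio for x2: (34/31)/(24/31) = 17/12.
z changes by −(z-row coeff of x2)·ratio = −(-41/31)·(17/12) = 697/372.
New z = 332/31 + (697/372) = 151/12.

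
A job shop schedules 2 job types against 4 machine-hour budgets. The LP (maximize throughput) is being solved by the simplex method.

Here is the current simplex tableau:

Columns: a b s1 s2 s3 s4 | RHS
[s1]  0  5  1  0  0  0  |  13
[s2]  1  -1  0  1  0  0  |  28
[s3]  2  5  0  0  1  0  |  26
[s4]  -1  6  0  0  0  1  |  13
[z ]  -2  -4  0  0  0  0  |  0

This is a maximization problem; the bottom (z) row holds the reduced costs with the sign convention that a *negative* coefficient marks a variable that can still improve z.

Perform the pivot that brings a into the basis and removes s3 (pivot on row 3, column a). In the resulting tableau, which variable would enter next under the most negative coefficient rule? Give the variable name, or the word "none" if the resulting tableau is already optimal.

Pivot element 2. New z-row = old z-row − (-2)·(row 3/2).
Updated z-row coefficients: a: 0, b: 1, s1: 0, s2: 0, s3: 1, s4: 0.
No coefficient is strictly negative; the tableau after this pivot is optimal.

none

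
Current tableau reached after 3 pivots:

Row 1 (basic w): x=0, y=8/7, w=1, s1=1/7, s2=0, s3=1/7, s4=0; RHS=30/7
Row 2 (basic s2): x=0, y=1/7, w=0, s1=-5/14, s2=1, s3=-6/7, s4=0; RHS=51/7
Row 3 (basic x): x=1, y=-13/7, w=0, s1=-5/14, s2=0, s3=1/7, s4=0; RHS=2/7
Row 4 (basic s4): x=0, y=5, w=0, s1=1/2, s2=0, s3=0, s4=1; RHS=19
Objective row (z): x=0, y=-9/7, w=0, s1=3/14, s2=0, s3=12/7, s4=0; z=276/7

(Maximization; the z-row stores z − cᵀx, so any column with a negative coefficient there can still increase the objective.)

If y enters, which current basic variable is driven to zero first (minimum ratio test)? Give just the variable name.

Ratios: row 1 (w): (30/7)/(8/7) = 15/4; row 2 (s2): (51/7)/(1/7) = 51; row 3 (x): entry -13/7 ≤ 0, skip; row 4 (s4): 19/5 = 19/5.
Minimum ratio 15/4 is in the w row, so w leaves.

w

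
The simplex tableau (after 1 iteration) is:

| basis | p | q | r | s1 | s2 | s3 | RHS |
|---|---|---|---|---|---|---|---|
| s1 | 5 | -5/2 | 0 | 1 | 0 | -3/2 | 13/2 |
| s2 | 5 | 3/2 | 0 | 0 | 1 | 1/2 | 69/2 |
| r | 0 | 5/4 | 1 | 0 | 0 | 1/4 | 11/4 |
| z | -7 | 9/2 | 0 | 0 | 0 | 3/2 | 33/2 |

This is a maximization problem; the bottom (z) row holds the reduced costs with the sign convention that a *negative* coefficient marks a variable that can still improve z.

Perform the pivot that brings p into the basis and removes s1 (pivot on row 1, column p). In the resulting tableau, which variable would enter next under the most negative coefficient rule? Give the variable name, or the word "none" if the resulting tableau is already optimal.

Pivot element 5. New z-row = old z-row − (-7)·(row 1/5).
Updated z-row coefficients: p: 0, q: 1, r: 0, s1: 7/5, s2: 0, s3: -3/5.
The most negative is -3/5 in column s3, so s3 would enter next.

s3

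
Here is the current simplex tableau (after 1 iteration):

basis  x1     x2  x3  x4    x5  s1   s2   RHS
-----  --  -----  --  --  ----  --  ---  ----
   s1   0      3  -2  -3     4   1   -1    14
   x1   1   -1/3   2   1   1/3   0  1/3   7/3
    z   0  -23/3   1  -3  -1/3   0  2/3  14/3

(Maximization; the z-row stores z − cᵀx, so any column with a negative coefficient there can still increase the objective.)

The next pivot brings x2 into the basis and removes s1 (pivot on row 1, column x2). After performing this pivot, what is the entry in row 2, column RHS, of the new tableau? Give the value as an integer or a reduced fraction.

35/9

Pivot element is row 1, column x2: 3.
Normalize row 1: new (row 1, RHS) = 14/3 = 14/3.
row 2 ← row 2 − (-1/3)·(new row 1): 7/3 − (-1/3)·(14/3) = 35/9.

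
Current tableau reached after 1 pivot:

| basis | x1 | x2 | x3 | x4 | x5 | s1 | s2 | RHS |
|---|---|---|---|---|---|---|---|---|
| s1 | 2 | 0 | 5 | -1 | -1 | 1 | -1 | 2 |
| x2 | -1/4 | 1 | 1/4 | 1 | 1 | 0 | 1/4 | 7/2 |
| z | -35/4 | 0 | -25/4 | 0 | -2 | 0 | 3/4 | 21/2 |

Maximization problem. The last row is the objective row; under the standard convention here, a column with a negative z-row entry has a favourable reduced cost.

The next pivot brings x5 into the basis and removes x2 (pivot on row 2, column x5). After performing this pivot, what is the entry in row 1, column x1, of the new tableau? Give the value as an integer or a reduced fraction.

7/4

Pivot element is row 2, column x5: 1.
Normalize row 2: new (row 2, x1) = (-1/4)/1 = -1/4.
row 1 ← row 1 − (-1)·(new row 2): 2 − (-1)·(-1/4) = 7/4.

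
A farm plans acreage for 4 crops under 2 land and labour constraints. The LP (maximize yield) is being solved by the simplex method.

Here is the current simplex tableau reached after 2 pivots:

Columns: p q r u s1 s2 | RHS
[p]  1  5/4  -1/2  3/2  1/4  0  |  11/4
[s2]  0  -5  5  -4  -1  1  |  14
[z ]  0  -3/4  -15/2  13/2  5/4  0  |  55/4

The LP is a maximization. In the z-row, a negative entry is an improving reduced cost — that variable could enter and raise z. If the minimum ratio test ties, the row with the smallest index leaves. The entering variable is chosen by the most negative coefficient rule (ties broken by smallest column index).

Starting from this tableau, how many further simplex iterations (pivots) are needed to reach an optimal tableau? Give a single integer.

pivot: r in, s2 out → z = 139/4
pivot: q in, p out → z = 402/5
No improving column remains; optimal.

2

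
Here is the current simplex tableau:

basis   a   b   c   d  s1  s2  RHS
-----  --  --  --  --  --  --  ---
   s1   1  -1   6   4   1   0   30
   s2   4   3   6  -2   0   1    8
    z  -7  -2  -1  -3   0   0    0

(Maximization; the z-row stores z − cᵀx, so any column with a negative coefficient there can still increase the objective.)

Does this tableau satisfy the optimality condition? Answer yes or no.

Column a has objective-row coefficient -7, which is negative; an improving pivot exists, so not yet optimal.

no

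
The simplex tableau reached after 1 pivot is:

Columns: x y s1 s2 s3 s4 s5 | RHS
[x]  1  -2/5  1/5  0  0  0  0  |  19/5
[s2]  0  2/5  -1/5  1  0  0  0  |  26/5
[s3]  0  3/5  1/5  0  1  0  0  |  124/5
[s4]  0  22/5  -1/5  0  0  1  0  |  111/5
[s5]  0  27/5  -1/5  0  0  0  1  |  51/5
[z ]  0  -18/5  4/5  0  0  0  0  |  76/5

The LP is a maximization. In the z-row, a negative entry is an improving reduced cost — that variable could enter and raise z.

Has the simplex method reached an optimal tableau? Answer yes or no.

no

Column y has objective-row coefficient -18/5, which is negative; an improving pivot exists, so not yet optimal.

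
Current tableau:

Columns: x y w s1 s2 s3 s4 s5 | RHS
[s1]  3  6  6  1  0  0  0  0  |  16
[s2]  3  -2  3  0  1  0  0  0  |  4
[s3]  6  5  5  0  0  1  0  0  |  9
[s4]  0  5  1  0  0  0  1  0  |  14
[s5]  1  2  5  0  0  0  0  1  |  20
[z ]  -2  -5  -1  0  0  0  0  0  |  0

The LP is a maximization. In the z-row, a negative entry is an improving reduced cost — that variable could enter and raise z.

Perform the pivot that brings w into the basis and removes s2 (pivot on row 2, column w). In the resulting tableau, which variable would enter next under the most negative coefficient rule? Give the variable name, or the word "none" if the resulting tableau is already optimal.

y

Pivot element 3. New z-row = old z-row − (-1)·(row 2/3).
Updated z-row coefficients: x: -1, y: -17/3, w: 0, s1: 0, s2: 1/3, s3: 0, s4: 0, s5: 0.
The most negative is -17/3 in column y, so y would enter next.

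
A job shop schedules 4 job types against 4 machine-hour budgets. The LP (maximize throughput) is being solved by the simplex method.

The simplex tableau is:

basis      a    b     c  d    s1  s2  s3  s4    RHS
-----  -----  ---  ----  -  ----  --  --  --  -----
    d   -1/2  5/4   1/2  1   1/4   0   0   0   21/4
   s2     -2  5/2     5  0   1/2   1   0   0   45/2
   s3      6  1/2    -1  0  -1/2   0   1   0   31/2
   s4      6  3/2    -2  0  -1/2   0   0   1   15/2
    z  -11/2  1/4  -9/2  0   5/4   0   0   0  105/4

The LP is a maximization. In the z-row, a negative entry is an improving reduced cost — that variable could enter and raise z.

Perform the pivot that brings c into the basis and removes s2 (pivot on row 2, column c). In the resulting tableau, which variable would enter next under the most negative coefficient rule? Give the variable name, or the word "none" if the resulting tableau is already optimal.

a

Pivot element 5. New z-row = old z-row − (-9/2)·(row 2/5).
Updated z-row coefficients: a: -73/10, b: 5/2, c: 0, d: 0, s1: 17/10, s2: 9/10, s3: 0, s4: 0.
The most negative is -73/10 in column a, so a would enter next.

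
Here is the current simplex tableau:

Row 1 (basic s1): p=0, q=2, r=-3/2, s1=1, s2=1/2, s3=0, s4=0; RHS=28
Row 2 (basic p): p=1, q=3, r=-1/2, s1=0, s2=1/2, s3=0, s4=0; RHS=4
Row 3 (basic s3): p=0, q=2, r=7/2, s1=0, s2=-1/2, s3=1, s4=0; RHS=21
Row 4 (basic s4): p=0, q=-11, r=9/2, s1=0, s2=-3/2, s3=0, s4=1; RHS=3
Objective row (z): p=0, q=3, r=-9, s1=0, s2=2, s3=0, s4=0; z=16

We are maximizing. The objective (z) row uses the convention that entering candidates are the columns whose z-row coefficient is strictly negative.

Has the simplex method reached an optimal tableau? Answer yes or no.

no

Column r has objective-row coefficient -9, which is negative; an improving pivot exists, so not yet optimal.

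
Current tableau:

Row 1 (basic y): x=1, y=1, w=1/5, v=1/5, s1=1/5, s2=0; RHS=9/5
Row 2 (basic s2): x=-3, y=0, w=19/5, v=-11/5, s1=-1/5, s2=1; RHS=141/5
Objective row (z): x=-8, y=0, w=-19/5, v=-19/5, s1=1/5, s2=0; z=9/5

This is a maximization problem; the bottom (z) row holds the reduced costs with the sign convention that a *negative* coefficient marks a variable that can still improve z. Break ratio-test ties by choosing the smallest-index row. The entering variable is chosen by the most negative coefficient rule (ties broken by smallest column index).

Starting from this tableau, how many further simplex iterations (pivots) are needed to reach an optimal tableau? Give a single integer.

3

pivot: x in, y out → z = 81/5
pivot: w in, s2 out → z = 33
pivot: v in, x out → z = 36
No improving column remains; optimal.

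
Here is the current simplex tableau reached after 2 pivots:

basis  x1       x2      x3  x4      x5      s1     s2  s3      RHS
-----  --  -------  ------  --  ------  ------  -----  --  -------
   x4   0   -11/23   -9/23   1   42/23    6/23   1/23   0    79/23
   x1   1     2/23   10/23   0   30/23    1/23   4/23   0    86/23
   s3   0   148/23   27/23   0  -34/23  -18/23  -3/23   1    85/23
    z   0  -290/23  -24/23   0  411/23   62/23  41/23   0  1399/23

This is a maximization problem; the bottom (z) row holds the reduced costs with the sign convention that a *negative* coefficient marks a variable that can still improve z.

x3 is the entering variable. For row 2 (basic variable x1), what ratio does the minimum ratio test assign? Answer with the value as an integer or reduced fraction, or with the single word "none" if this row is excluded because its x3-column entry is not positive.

Ratio = RHS / (x3 entry) = (86/23) / (10/23) = 43/5.

43/5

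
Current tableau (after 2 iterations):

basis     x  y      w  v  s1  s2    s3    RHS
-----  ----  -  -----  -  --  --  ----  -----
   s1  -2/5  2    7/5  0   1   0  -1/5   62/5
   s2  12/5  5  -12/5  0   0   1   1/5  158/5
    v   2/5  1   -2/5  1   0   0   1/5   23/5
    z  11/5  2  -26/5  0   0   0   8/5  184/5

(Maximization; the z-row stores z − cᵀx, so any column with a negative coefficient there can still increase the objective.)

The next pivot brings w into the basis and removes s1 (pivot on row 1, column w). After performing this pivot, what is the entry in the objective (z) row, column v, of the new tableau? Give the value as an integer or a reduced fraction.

Pivot element is row 1, column w: 7/5.
Normalize row 1: new (row 1, v) = 0/(7/5) = 0.
z-row ← z-row − (-26/5)·(new row 1): 0 − (-26/5)·0 = 0.

0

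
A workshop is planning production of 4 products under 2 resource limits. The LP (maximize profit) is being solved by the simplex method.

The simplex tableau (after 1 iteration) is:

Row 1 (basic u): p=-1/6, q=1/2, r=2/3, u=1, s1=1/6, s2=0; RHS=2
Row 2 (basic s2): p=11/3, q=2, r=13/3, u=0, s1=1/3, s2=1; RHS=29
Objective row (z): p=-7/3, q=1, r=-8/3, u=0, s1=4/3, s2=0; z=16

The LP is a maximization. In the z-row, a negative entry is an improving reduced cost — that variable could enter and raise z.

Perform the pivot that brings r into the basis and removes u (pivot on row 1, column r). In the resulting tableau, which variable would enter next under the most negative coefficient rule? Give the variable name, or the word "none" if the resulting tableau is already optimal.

Pivot element 2/3. New z-row = old z-row − (-8/3)·(row 1/(2/3)).
Updated z-row coefficients: p: -3, q: 3, r: 0, u: 4, s1: 2, s2: 0.
The most negative is -3 in column p, so p would enter next.

p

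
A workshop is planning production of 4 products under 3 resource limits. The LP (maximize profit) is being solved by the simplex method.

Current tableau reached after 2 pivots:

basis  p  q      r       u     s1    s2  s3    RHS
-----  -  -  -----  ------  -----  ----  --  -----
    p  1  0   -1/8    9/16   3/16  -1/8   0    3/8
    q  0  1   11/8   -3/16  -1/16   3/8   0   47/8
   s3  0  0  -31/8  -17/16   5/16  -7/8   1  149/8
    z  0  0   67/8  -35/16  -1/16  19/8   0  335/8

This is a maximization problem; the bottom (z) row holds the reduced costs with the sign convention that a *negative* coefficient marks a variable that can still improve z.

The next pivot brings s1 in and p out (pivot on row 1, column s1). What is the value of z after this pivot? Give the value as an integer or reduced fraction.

42

Minimum ratio for s1: (3/8)/(3/16) = 2.
z changes by −(z-row coeff of s1)·ratio = −(-1/16)·2 = 1/8.
New z = 335/8 + (1/8) = 42.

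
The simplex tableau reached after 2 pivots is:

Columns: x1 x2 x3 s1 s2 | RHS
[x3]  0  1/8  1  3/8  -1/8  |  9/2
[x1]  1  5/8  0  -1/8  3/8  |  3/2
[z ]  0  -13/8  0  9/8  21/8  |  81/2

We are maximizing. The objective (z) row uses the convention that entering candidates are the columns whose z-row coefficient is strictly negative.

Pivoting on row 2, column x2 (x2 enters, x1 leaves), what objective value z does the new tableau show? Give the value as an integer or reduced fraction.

Minimum ratio for x2: (3/2)/(5/8) = 12/5.
z changes by −(z-row coeff of x2)·ratio = −(-13/8)·(12/5) = 39/10.
New z = 81/2 + (39/10) = 222/5.

222/5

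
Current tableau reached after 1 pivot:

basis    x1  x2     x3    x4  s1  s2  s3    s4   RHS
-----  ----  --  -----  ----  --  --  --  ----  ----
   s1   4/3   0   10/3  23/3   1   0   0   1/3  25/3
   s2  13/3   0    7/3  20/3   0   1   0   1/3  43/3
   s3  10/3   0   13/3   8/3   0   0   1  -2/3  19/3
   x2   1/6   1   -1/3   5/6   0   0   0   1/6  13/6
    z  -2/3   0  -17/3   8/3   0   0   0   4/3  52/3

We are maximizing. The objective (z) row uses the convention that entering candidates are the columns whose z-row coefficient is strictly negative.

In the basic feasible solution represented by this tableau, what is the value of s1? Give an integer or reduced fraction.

s1 is basic (row 1); its value is the RHS of that row: 25/3.

25/3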